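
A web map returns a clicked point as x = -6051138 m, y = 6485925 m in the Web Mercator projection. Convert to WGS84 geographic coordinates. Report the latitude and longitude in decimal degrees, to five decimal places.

R = 6378137 m. λ = x/R = -54.35829752°.
φ = 2·arctan(exp(y/R)) − 90° = 2·arctan(2.76461) − 90° = 50.22839966°.

lat 50.22840°, lon -54.35830°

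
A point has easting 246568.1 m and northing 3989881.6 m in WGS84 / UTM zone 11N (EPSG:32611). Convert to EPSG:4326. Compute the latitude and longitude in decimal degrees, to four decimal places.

lat 36.0205°, lon -119.8123°

Zone 11N: λ₀ = -117°, k₀ = 0.9996, false easting 500000 m.
Meridian distance M = (N − FN)/k₀ = 3991478.2 m.
Inverse transverse Mercator on WGS84 gives φ = 36.02050025°, λ = -119.81229956°.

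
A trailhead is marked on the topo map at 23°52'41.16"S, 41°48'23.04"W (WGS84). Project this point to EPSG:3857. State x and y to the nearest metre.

Web Mercator is spherical with R = a = 6378137 m.
x = R·λ = 6378137 × -0.729659328 = -4653867.160 m.
y = R·ln tan(π/4 + φ/2) = 6378137 × -0.429366927 = -2738561.083 m.

x -4653867 m, y -2738561 m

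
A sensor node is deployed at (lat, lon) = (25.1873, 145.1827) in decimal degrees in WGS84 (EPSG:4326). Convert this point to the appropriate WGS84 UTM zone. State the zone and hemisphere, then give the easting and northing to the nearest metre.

Longitude 145.1827° lies in the 6° band [144°, 150°), giving zone 55; latitude is north of the equator, so 55N.
Zone 55 central meridian λ₀ = 6×55 − 183 = 147°; Δλ = -1.8173°.
Transverse Mercator on WGS84 with k₀ = 0.9996 gives E = 316876.044 m, N = 2786923.693 m.

Zone 55N: E 316876 m, N 2786924 m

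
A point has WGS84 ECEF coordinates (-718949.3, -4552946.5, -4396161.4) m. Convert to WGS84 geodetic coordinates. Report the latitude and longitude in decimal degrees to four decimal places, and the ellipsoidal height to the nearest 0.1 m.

lat -43.8360°, lon -98.9734°, h 1726.5 m

λ = atan2(Y, X) = -98.97340027°; p = √(X²+Y²) = 4609361.1 m.
Bowring's method on WGS84 (a = 6378137 m, b = 6356752.314 m) gives φ = -43.83600016°, h = 1726.527 m.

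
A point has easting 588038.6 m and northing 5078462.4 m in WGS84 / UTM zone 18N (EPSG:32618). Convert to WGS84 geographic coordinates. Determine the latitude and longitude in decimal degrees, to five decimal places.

Zone 18N: λ₀ = -75°, k₀ = 0.9996, false easting 500000 m.
Meridian distance M = (N − FN)/k₀ = 5080494.6 m.
Inverse transverse Mercator on WGS84 gives φ = 45.85409984°, λ = -73.86599983°.

lat 45.85410°, lon -73.86600°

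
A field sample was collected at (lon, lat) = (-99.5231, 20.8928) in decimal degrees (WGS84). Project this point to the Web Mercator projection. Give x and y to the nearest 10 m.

x -11078860 m, y 2379100 m

Web Mercator is spherical with R = a = 6378137 m.
x = R·λ = 6378137 × -1.737005777 = -11078860.814 m.
y = R·ln tan(π/4 + φ/2) = 6378137 × 0.373008719 = 2379100.714 m.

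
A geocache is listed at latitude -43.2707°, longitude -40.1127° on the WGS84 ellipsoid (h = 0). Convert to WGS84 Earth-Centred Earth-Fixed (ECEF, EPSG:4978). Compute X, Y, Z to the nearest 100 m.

X 3557300 m, Y -2996900 m, Z -4349400 m

WGS84: a = 6378137 m, e² = 0.006694380; N(φ) = a/√(1−e²sin²φ) = 6388191.183 m.
X = (N+h)·cosφ·cosλ = 3557284.592 m; Y = (N+h)·cosφ·sinλ = -2996859.643 m; Z = (N(1−e²)+h)·sinφ = -4349447.605 m.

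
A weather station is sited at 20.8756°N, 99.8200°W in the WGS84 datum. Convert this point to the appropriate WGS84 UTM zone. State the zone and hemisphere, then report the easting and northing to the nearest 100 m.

Zone 14N: E 414700 m, N 2308600 m

Longitude -99.8200° lies in the 6° band [-102°, -96°), giving zone 14; latitude is north of the equator, so 14N.
Zone 14 central meridian λ₀ = 6×14 − 183 = -99°; Δλ = -0.8200°.
Transverse Mercator on WGS84 with k₀ = 0.9996 gives E = 414705.774 m, N = 2308597.553 m.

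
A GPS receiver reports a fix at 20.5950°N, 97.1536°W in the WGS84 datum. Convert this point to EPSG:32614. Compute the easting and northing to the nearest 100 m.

Zone 14 central meridian λ₀ = 6×14 − 183 = -99°; Δλ = +1.8464°.
Transverse Mercator on WGS84 with k₀ = 0.9996 gives E = 692432.255 m, N = 2278417.182 m.

E 692400 m, N 2278400 m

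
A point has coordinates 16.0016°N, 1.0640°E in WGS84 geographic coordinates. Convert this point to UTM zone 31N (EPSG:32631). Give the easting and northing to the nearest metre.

Zone 31 central meridian λ₀ = 6×31 − 183 = 3°; Δλ = -1.9360°.
Transverse Mercator on WGS84 with k₀ = 0.9996 gives E = 292832.307 m, N = 1770077.464 m.

E 292832 m, N 1770077 m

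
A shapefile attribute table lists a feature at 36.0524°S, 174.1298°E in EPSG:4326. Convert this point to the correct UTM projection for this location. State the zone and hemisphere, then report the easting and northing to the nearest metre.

Longitude 174.1298° lies in the 6° band [174°, 180°), giving zone 60; latitude is south of the equator, so 60S.
Zone 60 central meridian λ₀ = 6×60 − 183 = 177°; Δλ = -2.8702°.
Transverse Mercator on WGS84 with k₀ = 0.9996 gives E = 241453.428 m, N = 6006426.527 m.

Zone 60S: E 241453 m, N 6006427 m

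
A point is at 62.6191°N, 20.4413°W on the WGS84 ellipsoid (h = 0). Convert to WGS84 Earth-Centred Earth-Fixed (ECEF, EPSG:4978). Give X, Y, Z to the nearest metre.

WGS84: a = 6378137 m, e² = 0.006694380; N(φ) = a/√(1−e²sin²φ) = 6395037.247 m.
X = (N+h)·cosφ·cosλ = 2755902.171 m; Y = (N+h)·cosφ·sinλ = -1027172.698 m; Z = (N(1−e²)+h)·sinφ = 5640578.550 m.

X 2755902 m, Y -1027173 m, Z 5640579 m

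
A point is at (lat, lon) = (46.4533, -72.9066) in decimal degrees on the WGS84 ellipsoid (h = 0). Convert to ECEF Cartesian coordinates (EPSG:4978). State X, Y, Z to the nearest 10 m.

X 1293860 m, Y -4207490 m, Z 4600110 m

WGS84: a = 6378137 m, e² = 0.006694380; N(φ) = a/√(1−e²sin²φ) = 6389382.367 m.
X = (N+h)·cosφ·cosλ = 1293862.246 m; Y = (N+h)·cosφ·sinλ = -4207489.440 m; Z = (N(1−e²)+h)·sinφ = 4600105.477 m.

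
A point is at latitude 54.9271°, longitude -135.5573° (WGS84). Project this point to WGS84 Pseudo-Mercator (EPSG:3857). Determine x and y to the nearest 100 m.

Web Mercator is spherical with R = a = 6378137 m.
x = R·λ = 6378137 × -2.365921210 = -15090169.609 m.
y = R·ln tan(π/4 + φ/2) = 6378137 × 1.152018300 = 7347730.545 m.

x -15090200 m, y 7347700 m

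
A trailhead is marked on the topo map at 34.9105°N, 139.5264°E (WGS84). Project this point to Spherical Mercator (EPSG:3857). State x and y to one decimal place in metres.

Web Mercator is spherical with R = a = 6378137 m.
x = R·λ = 6378137 × 2.435195073 = 15532007.800 m.
y = R·ln tan(π/4 + φ/2) = 6378137 × 0.650930686 = 4151725.093 m.

x 15532007.8 m, y 4151725.1 m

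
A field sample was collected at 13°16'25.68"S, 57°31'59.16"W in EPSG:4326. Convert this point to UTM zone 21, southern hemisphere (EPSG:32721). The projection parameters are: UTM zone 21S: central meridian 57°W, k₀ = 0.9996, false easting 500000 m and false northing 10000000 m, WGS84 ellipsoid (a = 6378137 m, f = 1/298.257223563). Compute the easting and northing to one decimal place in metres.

Zone 21 central meridian λ₀ = 6×21 − 183 = -57°; Δλ = -0.5331°.
Transverse Mercator on WGS84 with k₀ = 0.9996 gives E = 442253.189 m, N = 8532523.762 m.

E 442253.2 m, N 8532523.8 m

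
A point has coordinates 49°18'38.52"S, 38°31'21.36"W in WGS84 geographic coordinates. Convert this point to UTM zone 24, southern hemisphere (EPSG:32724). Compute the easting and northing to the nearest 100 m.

Zone 24 central meridian λ₀ = 6×24 − 183 = -39°; Δλ = +0.4774°.
Transverse Mercator on WGS84 with k₀ = 0.9996 gives E = 534700.470 m, N = 4537894.621 m.

E 534700 m, N 4537900 m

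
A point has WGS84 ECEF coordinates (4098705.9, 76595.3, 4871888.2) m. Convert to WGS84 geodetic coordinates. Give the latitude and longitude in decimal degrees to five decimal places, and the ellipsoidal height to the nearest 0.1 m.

lat 50.11070°, lon 1.07060°, h 1555.5 m

λ = atan2(Y, X) = 1.07060052°; p = √(X²+Y²) = 4099421.5 m.
Bowring's method on WGS84 (a = 6378137 m, b = 6356752.314 m) gives φ = 50.11070028°, h = 1555.488 m.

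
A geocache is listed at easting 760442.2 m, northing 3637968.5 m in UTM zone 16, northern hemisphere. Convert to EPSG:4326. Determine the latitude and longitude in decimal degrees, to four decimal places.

Zone 16N: λ₀ = -87°, k₀ = 0.9996, false easting 500000 m.
Meridian distance M = (N − FN)/k₀ = 3639424.3 m.
Inverse transverse Mercator on WGS84 gives φ = 32.84889988°, λ = -84.21720049°.

lat 32.8489°, lon -84.2172°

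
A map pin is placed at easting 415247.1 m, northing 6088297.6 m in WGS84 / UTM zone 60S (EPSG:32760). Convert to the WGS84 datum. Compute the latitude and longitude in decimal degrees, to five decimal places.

lat -35.34500°, lon 176.06730°

Zone 60S: λ₀ = 177°, k₀ = 0.9996, false easting 500000 m, false northing 10000000 m.
Meridian distance M = (N − FN)/k₀ = -3913267.7 m.
Inverse transverse Mercator on WGS84 gives φ = -35.34499971°, λ = 176.06729994°.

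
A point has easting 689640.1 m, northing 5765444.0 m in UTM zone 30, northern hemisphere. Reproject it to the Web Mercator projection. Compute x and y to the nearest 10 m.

x -26370 m, y 6801430 m

Unproject from UTM 30N (λ₀ = -3°) → φ = 52.00720043°, λ = -0.23690039°.
Web Mercator (R = 6378137 m): x = -26371.631 m, y = 6801427.489 m.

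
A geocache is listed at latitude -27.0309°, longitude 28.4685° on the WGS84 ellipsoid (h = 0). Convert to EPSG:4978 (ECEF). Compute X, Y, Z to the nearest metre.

WGS84: a = 6378137 m, e² = 0.006694380; N(φ) = a/√(1−e²sin²φ) = 6382551.049 m.
X = (N+h)·cosφ·cosλ = 4997856.944 m; Y = (N+h)·cosφ·sinλ = 2710058.231 m; Z = (N(1−e²)+h)·sinφ = -2881265.818 m.

X 4997857 m, Y 2710058 m, Z -2881266 m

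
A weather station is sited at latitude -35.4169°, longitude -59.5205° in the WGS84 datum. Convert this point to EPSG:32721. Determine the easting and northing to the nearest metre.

Zone 21 central meridian λ₀ = 6×21 − 183 = -57°; Δλ = -2.5205°.
Transverse Mercator on WGS84 with k₀ = 0.9996 gives E = 271148.410 m, N = 6077804.469 m.

E 271148 m, N 6077804 m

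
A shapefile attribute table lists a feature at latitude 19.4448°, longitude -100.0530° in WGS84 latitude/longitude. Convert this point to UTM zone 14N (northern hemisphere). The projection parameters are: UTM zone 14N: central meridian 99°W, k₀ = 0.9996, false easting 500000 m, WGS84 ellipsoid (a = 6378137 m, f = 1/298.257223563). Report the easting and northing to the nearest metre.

E 389465 m, N 2150383 m

Zone 14 central meridian λ₀ = 6×14 − 183 = -99°; Δλ = -1.0530°.
Transverse Mercator on WGS84 with k₀ = 0.9996 gives E = 389464.791 m, N = 2150382.940 m.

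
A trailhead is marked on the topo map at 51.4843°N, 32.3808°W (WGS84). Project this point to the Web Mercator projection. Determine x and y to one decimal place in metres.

x -3604614.2 m, y 6707412.1 m

Web Mercator is spherical with R = a = 6378137 m.
x = R·λ = 6378137 × -0.565151574 = -3604614.167 m.
y = R·ln tan(π/4 + φ/2) = 6378137 × 1.051625585 = 6707412.057 m.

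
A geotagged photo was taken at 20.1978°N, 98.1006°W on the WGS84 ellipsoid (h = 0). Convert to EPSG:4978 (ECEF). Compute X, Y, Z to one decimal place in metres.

X -843822.5 m, Y -5928561.2 m, Z 2188260.8 m

WGS84: a = 6378137 m, e² = 0.006694380; N(φ) = a/√(1−e²sin²φ) = 6380683.433 m.
X = (N+h)·cosφ·cosλ = -843822.548 m; Y = (N+h)·cosφ·sinλ = -5928561.195 m; Z = (N(1−e²)+h)·sinφ = 2188260.788 m.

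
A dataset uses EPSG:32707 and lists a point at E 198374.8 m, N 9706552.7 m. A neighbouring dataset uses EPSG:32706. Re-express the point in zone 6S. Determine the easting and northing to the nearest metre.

UTM 7S → geographic: φ = -2.65190036°, λ = -143.71249982°.
UTM 6S (λ₀ = -147°) forward: E = 865628.479 m, N = 9706397.4996 m.

E 865628 m, N 9706397 m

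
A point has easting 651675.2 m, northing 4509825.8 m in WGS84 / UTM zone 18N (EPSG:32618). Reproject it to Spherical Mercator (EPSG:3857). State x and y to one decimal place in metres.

x -8149032.0 m, y 4971922.2 m

Unproject from UTM 18N (λ₀ = -75°) → φ = 40.72539968°, λ = -73.20400040°.
Web Mercator (R = 6378137 m): x = -8149032.048 m, y = 4971922.164 m.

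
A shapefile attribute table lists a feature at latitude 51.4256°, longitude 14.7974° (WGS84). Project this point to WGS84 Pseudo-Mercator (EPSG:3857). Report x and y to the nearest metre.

Web Mercator is spherical with R = a = 6378137 m.
x = R·λ = 6378137 × 0.258263351 = 1647239.033 m.
y = R·ln tan(π/4 + φ/2) = 6378137 × 1.049981452 = 6696925.549 m.

x 1647239 m, y 6696926 m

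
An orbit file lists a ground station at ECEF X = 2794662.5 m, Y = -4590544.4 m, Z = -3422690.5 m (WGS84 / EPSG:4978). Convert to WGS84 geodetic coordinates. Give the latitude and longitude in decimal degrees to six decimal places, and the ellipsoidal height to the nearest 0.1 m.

λ = atan2(Y, X) = -58.66749980°; p = √(X²+Y²) = 5374312.6 m.
Bowring's method on WGS84 (a = 6378137 m, b = 6356752.314 m) gives φ = -32.66610000°, h = -284.532 m.

lat -32.666100°, lon -58.667500°, h -284.5 m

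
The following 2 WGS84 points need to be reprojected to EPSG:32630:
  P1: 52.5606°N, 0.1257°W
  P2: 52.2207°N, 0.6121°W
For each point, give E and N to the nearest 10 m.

UTM zone 30N: λ₀ = -3°, k₀ = 0.9996.
P1 (52.5606°, -0.1257°) → (694826.645, 5827274.273) m.
P2 (52.2207°, -0.6121°) → (663111.503, 5788272.711) m.

P1: E 694830 m, N 5827270 m; P2: E 663110 m, N 5788270 m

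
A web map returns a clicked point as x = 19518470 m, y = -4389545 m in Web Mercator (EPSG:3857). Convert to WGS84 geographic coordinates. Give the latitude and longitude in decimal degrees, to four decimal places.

lat -36.6436°, lon 175.3374°

R = 6378137 m. λ = x/R = 175.33739924°.
φ = 2·arctan(exp(y/R)) − 90° = 2·arctan(0.50247) − 90° = -36.64360021°.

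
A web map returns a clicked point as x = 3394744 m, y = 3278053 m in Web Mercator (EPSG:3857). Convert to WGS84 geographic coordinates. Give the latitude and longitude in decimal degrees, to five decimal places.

lat 28.23040°, lon 30.49550°

R = 6378137 m. λ = x/R = 30.49550421°.
φ = 2·arctan(exp(y/R)) − 90° = 2·arctan(1.67188) − 90° = 28.23039893°.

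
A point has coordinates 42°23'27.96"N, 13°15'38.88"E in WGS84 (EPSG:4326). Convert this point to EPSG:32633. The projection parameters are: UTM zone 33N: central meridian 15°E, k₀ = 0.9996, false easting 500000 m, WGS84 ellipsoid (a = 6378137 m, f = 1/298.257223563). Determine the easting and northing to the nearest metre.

E 356847 m, N 4694666 m

Zone 33 central meridian λ₀ = 6×33 − 183 = 15°; Δλ = -1.7392°.
Transverse Mercator on WGS84 with k₀ = 0.9996 gives E = 356846.905 m, N = 4694666.132 m.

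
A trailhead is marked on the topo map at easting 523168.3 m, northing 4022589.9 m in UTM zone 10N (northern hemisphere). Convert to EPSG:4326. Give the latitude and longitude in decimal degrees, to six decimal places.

lat 36.348100°, lon -122.741800°

Zone 10N: λ₀ = -123°, k₀ = 0.9996, false easting 500000 m.
Meridian distance M = (N − FN)/k₀ = 4024199.6 m.
Inverse transverse Mercator on WGS84 gives φ = 36.34810003°, λ = -122.74179974°.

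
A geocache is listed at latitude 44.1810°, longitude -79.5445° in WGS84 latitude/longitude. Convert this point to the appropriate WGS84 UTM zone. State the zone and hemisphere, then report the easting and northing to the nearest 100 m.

Zone 17N: E 616300 m, N 4893000 m

Longitude -79.5445° lies in the 6° band [-84°, -78°), giving zone 17; latitude is north of the equator, so 17N.
Zone 17 central meridian λ₀ = 6×17 − 183 = -81°; Δλ = +1.4555°.
Transverse Mercator on WGS84 with k₀ = 0.9996 gives E = 616338.457 m, N = 4893006.386 m.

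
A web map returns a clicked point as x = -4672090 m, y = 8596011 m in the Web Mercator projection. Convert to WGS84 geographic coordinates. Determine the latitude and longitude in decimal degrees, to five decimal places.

lat 60.86990°, lon -41.97010°

R = 6378137 m. λ = x/R = -41.97009856°.
φ = 2·arctan(exp(y/R)) − 90° = 2·arctan(3.84868) − 90° = 60.86989868°.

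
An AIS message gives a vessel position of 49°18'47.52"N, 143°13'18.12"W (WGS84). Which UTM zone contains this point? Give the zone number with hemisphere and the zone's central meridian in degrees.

Zone 7N, central meridian -141°

UTM zone = ⌊(λ + 180)/6⌋ + 1; -143.2217° ∈ [-144°, -138°) → zone 7.
Hemisphere: N (φ ≥ 0).
Central meridian λ₀ = 6×7 − 183 = -141°.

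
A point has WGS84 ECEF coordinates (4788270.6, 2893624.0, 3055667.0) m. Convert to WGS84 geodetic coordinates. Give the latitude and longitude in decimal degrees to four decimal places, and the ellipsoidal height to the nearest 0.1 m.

lat 28.8043°, lon 31.1452°, h 1565.8 m

λ = atan2(Y, X) = 31.14520044°; p = √(X²+Y²) = 5594693.5 m.
Bowring's method on WGS84 (a = 6378137 m, b = 6356752.314 m) gives φ = 28.80430002°, h = 1565.801 m.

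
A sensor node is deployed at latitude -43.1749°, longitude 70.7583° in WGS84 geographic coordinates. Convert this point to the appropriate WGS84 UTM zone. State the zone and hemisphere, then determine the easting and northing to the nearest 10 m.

Zone 42S: E 642910 m, N 5218260 m

Longitude 70.7583° lies in the 6° band [66°, 72°), giving zone 42; latitude is south of the equator, so 42S.
Zone 42 central meridian λ₀ = 6×42 − 183 = 69°; Δλ = +1.7583°.
Transverse Mercator on WGS84 with k₀ = 0.9996 gives E = 642910.436 m, N = 5218261.921 m.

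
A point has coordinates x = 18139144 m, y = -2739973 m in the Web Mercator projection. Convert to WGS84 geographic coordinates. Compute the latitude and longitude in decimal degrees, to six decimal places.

R = 6378137 m. λ = x/R = 162.94670296°.
φ = 2·arctan(exp(y/R)) − 90° = 2·arctan(0.65078) − 90° = -23.88969735°.

lat -23.889697°, lon 162.946703°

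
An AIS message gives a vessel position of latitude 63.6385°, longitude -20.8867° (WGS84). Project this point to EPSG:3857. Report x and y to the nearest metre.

Web Mercator is spherical with R = a = 6378137 m.
x = R·λ = 6378137 × -0.364541685 = -2325096.808 m.
y = R·ln tan(π/4 + φ/2) = 6378137 × 1.451607789 = 9258553.348 m.

x -2325097 m, y 9258553 m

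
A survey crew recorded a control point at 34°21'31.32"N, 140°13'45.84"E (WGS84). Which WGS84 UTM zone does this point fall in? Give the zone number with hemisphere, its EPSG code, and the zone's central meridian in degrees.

UTM zone = ⌊(λ + 180)/6⌋ + 1; 140.2294° ∈ [138°, 144°) → zone 54.
Hemisphere: N (φ ≥ 0).
Central meridian λ₀ = 6×54 − 183 = 141°.
EPSG code: 32654.

Zone 54N (EPSG:32654), central meridian 141°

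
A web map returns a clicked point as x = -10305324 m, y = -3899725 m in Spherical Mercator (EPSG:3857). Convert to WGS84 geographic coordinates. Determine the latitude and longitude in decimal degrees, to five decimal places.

lat -33.03330°, lon -92.57430°

R = 6378137 m. λ = x/R = -92.57430057°.
φ = 2·arctan(exp(y/R)) − 90° = 2·arctan(0.54258) − 90° = -33.03330139°.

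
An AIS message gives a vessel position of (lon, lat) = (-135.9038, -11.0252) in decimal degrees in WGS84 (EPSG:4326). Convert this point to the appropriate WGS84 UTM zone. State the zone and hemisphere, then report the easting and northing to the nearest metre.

Zone 8S: E 401270 m, N 8781085 m

Longitude -135.9038° lies in the 6° band [-138°, -132°), giving zone 8; latitude is south of the equator, so 8S.
Zone 8 central meridian λ₀ = 6×8 − 183 = -135°; Δλ = -0.9038°.
Transverse Mercator on WGS84 with k₀ = 0.9996 gives E = 401269.991 m, N = 8781085.261 m.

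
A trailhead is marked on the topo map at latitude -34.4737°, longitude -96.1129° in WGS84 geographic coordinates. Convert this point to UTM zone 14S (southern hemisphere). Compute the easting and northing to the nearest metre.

E 765169 m, N 6181536 m

Zone 14 central meridian λ₀ = 6×14 − 183 = -99°; Δλ = +2.8871°.
Transverse Mercator on WGS84 with k₀ = 0.9996 gives E = 765168.988 m, N = 6181535.620 m.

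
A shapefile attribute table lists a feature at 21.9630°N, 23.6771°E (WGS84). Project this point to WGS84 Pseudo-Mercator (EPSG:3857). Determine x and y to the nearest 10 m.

x 2635720 m, y 2507080 m

Web Mercator is spherical with R = a = 6378137 m.
x = R·λ = 6378137 × 0.413243352 = 2635722.715 m.
y = R·ln tan(π/4 + φ/2) = 6378137 × 0.393074580 = 2507083.522 m.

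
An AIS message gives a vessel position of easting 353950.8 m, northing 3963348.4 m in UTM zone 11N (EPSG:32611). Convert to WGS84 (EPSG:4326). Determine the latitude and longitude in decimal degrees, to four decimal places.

Zone 11N: λ₀ = -117°, k₀ = 0.9996, false easting 500000 m.
Meridian distance M = (N − FN)/k₀ = 3964934.4 m.
Inverse transverse Mercator on WGS84 gives φ = 35.80340023°, λ = -118.61640015°.

lat 35.8034°, lon -118.6164°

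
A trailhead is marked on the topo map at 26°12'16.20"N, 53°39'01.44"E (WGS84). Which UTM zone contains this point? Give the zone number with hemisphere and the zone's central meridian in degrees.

Zone 39N, central meridian 51°

UTM zone = ⌊(λ + 180)/6⌋ + 1; 53.6504° ∈ [48°, 54°) → zone 39.
Hemisphere: N (φ ≥ 0).
Central meridian λ₀ = 6×39 − 183 = 51°.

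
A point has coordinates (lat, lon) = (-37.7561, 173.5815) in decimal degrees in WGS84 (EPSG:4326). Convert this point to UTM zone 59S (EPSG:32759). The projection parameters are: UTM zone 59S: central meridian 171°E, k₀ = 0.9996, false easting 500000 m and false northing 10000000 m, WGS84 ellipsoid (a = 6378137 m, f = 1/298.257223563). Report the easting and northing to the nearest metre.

E 727417 m, N 5818107 m

Zone 59 central meridian λ₀ = 6×59 − 183 = 171°; Δλ = +2.5815°.
Transverse Mercator on WGS84 with k₀ = 0.9996 gives E = 727416.825 m, N = 5818107.477 m.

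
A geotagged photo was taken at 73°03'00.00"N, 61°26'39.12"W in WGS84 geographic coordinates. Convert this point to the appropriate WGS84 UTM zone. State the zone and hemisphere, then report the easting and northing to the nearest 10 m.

Longitude -61.4442° lies in the 6° band [-66°, -60°), giving zone 20; latitude is north of the equator, so 20N.
Zone 20 central meridian λ₀ = 6×20 − 183 = -63°; Δλ = +1.5558°.
Transverse Mercator on WGS84 with k₀ = 0.9996 gives E = 550621.487 m, N = 8106714.932 m.

Zone 20N: E 550620 m, N 8106710 m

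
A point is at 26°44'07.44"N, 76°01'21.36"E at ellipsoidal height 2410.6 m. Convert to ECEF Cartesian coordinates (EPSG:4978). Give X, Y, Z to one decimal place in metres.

WGS84: a = 6378137 m, e² = 0.006694380; N(φ) = a/√(1−e²sin²φ) = 6382462.054 m.
X = (N+h)·cosφ·cosλ = 1377326.021 m; Y = (N+h)·cosφ·sinλ = 5533450.310 m; Z = (N(1−e²)+h)·sinφ = 2853146.810 m.

X 1377326.0 m, Y 5533450.3 m, Z 2853146.8 m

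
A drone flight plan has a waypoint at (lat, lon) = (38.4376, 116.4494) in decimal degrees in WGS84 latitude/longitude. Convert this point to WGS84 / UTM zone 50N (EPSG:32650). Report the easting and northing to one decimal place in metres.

Zone 50 central meridian λ₀ = 6×50 − 183 = 117°; Δλ = -0.5506°.
Transverse Mercator on WGS84 with k₀ = 0.9996 gives E = 451947.289 m, N = 4254513.000 m.

E 451947.3 m, N 4254513.0 m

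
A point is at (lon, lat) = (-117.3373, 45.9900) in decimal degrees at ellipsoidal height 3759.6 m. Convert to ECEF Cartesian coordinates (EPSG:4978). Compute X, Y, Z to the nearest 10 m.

WGS84: a = 6378137 m, e² = 0.006694380; N(φ) = a/√(1−e²sin²φ) = 6389208.990 m.
X = (N+h)·cosφ·cosλ = -2039767.362 m; Y = (N+h)·cosφ·sinλ = -3945672.266 m; Z = (N(1−e²)+h)·sinφ = 4567179.324 m.

X -2039770 m, Y -3945670 m, Z 4567180 m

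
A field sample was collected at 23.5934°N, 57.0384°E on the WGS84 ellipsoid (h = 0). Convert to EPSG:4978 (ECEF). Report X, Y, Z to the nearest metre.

WGS84: a = 6378137 m, e² = 0.006694380; N(φ) = a/√(1−e²sin²φ) = 6381559.727 m.
X = (N+h)·cosφ·cosλ = 3181825.368 m; Y = (N+h)·cosφ·sinλ = 4906777.815 m; Z = (N(1−e²)+h)·sinφ = 2537078.989 m.

X 3181825 m, Y 4906778 m, Z 2537079 m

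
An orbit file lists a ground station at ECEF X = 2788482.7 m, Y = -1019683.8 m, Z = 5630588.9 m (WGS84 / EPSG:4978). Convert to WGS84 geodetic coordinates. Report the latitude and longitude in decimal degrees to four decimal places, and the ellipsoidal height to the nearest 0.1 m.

lat 62.3552°, lon -20.0863°, h 4061.0 m

λ = atan2(Y, X) = -20.08630034°; p = √(X²+Y²) = 2969072.4 m.
Bowring's method on WGS84 (a = 6378137 m, b = 6356752.314 m) gives φ = 62.35519996°, h = 4061.002 m.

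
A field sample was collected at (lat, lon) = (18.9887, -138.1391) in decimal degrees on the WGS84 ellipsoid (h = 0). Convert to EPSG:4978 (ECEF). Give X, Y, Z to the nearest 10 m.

WGS84: a = 6378137 m, e² = 0.006694380; N(φ) = a/√(1−e²sin²φ) = 6380398.472 m.
X = (N+h)·cosφ·cosλ = -4493325.130 m; Y = (N+h)·cosφ·sinλ = -4026098.513 m; Z = (N(1−e²)+h)·sinφ = 2062166.750 m.

X -4493330 m, Y -4026100 m, Z 2062170 m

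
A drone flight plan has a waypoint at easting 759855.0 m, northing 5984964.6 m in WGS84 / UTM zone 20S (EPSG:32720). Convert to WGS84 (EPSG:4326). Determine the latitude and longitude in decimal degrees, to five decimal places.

Zone 20S: λ₀ = -63°, k₀ = 0.9996, false easting 500000 m, false northing 10000000 m.
Meridian distance M = (N − FN)/k₀ = -4016642.1 m.
Inverse transverse Mercator on WGS84 gives φ = -36.24529971°, λ = -60.10820000°.

lat -36.24530°, lon -60.10820°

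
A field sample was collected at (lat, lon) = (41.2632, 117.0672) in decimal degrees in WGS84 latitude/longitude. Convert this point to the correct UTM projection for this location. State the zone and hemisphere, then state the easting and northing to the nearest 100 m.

Longitude 117.0672° lies in the 6° band [114°, 120°), giving zone 50; latitude is north of the equator, so 50N.
Zone 50 central meridian λ₀ = 6×50 − 183 = 117°; Δλ = +0.0672°.
Transverse Mercator on WGS84 with k₀ = 0.9996 gives E = 505629.081 m, N = 4567977.605 m.

Zone 50N: E 505600 m, N 4568000 m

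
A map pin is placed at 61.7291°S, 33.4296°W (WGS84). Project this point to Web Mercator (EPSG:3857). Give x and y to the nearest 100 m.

x -3721400 m, y -8795200 m

Web Mercator is spherical with R = a = 6378137 m.
x = R·λ = 6378137 × -0.583456588 = -3721366.049 m.
y = R·ln tan(π/4 + φ/2) = 6378137 × -1.378959341 = -8795191.597 m.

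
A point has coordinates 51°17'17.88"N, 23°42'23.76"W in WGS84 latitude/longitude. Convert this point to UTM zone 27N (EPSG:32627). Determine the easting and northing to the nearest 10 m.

E 311270 m, N 5685370 m

Zone 27 central meridian λ₀ = 6×27 − 183 = -21°; Δλ = -2.7066°.
Transverse Mercator on WGS84 with k₀ = 0.9996 gives E = 311273.602 m, N = 5685365.192 m.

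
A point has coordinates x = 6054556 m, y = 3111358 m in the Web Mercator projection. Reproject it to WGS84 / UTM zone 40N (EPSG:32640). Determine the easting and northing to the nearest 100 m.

E 240700 m, N 2978400 m

Web Mercator inverse (R = 6378137 m) → φ = 26.90299921°, λ = 54.38900193°.
UTM 40N forward: E = 240674.057 m, N = 2978366.425 m.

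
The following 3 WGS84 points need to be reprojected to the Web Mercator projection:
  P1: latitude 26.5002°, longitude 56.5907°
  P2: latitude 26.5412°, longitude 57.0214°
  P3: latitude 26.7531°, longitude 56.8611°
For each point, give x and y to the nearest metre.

Web Mercator: x = R·λ, y = R·ln tan(π/4+φ/2), R = 6378137 m.
P1 (26.5002°, 56.5907°) → (6299647.908, 3061165.917) m.
P2 (26.5412°, 57.0214°) → (6347593.212, 3066266.762) m.
P3 (26.7531°, 56.8611°) → (6329748.698, 3092658.577) m.

P1: x 6299648 m, y 3061166 m; P2: x 6347593 m, y 3066267 m; P3: x 6329749 m, y 3092659 m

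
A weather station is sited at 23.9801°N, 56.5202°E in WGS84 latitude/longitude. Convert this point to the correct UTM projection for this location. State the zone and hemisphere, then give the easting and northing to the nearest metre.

Longitude 56.5202° lies in the 6° band [54°, 60°), giving zone 40; latitude is north of the equator, so 40N.
Zone 40 central meridian λ₀ = 6×40 − 183 = 57°; Δλ = -0.4798°.
Transverse Mercator on WGS84 with k₀ = 0.9996 gives E = 451191.141 m, N = 2652106.394 m.

Zone 40N: E 451191 m, N 2652106 m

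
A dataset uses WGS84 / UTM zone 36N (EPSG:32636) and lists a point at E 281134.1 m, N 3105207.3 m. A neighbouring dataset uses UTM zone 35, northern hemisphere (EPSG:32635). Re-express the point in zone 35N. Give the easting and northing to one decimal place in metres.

UTM 36N → geographic: φ = 28.05419979°, λ = 30.77319993°.
UTM 35N (λ₀ = 27°) forward: E = 870955.296 m, N = 3108956.359 m.

E 870955.3 m, N 3108956.4 m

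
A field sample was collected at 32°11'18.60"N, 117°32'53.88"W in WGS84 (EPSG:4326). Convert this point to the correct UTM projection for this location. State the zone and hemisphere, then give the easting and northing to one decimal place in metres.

Longitude -117.5483° lies in the 6° band [-120°, -114°), giving zone 11; latitude is north of the equator, so 11N.
Zone 11 central meridian λ₀ = 6×11 − 183 = -117°; Δλ = -0.5483°.
Transverse Mercator on WGS84 with k₀ = 0.9996 gives E = 448316.026 m, N = 3561461.547 m.

Zone 11N: E 448316.0 m, N 3561461.5 m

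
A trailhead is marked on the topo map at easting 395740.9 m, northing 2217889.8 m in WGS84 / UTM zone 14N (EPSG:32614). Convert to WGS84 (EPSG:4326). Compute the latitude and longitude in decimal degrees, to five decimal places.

Zone 14N: λ₀ = -99°, k₀ = 0.9996, false easting 500000 m.
Meridian distance M = (N − FN)/k₀ = 2218777.3 m.
Inverse transverse Mercator on WGS84 gives φ = 20.05510016°, λ = -99.99699974°.

lat 20.05510°, lon -99.99700°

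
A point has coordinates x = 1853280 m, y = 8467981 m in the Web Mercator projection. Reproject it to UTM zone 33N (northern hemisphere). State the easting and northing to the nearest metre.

E 591084 m, N 6686529 m

Web Mercator inverse (R = 6378137 m) → φ = 60.30510196°, λ = 16.64829750°.
UTM 33N forward: E = 591083.961 m, N = 6686528.713 m.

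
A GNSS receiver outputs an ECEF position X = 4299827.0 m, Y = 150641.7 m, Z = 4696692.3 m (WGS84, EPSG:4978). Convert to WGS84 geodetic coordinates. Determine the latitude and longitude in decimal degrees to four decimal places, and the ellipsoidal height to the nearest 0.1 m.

λ = atan2(Y, X) = 2.00650048°; p = √(X²+Y²) = 4302465.0 m.
Bowring's method on WGS84 (a = 6378137 m, b = 6356752.314 m) gives φ = 47.69990021°, h = 2985.140 m.

lat 47.6999°, lon 2.0065°, h 2985.1 m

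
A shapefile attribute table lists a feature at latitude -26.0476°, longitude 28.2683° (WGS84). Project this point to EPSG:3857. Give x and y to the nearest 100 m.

Web Mercator is spherical with R = a = 6378137 m.
x = R·λ = 6378137 × 0.493374909 = 3146812.762 m.
y = R·ln tan(π/4 + φ/2) = 6378137 × -0.471137199 = -3004977.603 m.

x 3146800 m, y -3005000 m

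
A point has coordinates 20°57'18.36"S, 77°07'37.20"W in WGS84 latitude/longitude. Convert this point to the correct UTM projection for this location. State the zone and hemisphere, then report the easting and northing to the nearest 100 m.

Zone 18S: E 278800 m, N 7681400 m

Longitude -77.1270° lies in the 6° band [-78°, -72°), giving zone 18; latitude is south of the equator, so 18S.
Zone 18 central meridian λ₀ = 6×18 − 183 = -75°; Δλ = -2.1270°.
Transverse Mercator on WGS84 with k₀ = 0.9996 gives E = 278839.309 m, N = 7681352.956 m.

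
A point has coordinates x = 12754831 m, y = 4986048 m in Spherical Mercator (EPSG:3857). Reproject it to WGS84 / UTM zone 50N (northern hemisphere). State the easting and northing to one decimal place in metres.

Web Mercator inverse (R = 6378137 m) → φ = 40.82149660°, λ = 114.57859634°.
UTM 50N forward: E = 295798.877 m, N = 4521763.389 m.

E 295798.9 m, N 4521763.4 m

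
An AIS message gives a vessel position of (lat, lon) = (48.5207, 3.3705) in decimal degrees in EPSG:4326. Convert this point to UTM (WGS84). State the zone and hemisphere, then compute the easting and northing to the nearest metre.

Longitude 3.3705° lies in the 6° band [0°, 6°), giving zone 31; latitude is north of the equator, so 31N.
Zone 31 central meridian λ₀ = 6×31 − 183 = 3°; Δλ = +0.3705°.
Transverse Mercator on WGS84 with k₀ = 0.9996 gives E = 527358.352 m, N = 5374242.772 m.

Zone 31N: E 527358 m, N 5374243 m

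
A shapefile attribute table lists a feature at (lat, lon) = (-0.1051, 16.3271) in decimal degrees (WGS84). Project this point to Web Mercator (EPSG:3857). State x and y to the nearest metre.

x 1817524 m, y -11700 m

Web Mercator is spherical with R = a = 6378137 m.
x = R·λ = 6378137 × 0.284961652 = 1817524.458 m.
y = R·ln tan(π/4 + φ/2) = 6378137 × -0.001834342 = -11699.685 m.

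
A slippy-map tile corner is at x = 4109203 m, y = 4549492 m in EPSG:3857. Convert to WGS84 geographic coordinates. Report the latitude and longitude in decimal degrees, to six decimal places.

lat 37.787798°, lon 36.913599°

R = 6378137 m. λ = x/R = 36.91359860°.
φ = 2·arctan(exp(y/R)) − 90° = 2·arctan(2.04070) − 90° = 37.78779796°.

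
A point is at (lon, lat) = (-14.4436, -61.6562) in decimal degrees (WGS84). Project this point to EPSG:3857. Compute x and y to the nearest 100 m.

x -1607900 m, y -8778100 m

Web Mercator is spherical with R = a = 6378137 m.
x = R·λ = 6378137 × -0.252088376 = -1607854.197 m.
y = R·ln tan(π/4 + φ/2) = 6378137 × -1.376276207 = -8778078.195 m.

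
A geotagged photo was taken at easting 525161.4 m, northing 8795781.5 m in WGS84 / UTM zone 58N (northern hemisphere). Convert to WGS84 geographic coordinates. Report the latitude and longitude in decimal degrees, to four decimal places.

Zone 58N: λ₀ = 165°, k₀ = 0.9996, false easting 500000 m.
Meridian distance M = (N − FN)/k₀ = 8799301.2 m.
Inverse transverse Mercator on WGS84 gives φ = 79.22889999°, λ = 166.20610014°.

lat 79.2289°, lon 166.2061°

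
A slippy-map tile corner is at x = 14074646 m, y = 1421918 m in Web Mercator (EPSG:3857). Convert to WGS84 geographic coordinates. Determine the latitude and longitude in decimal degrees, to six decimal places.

R = 6378137 m. λ = x/R = 126.43469620°.
φ = 2·arctan(exp(y/R)) − 90° = 2·arctan(1.24974) − 90° = 12.66879592°.

lat 12.668796°, lon 126.434696°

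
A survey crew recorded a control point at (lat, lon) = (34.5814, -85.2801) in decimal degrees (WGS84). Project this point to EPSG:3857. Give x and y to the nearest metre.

Web Mercator is spherical with R = a = 6378137 m.
x = R·λ = 6378137 × -1.488418531 = -9493337.307 m.
y = R·ln tan(π/4 + φ/2) = 6378137 × 0.643940321 = 4107139.584 m.

x -9493337 m, y 4107140 m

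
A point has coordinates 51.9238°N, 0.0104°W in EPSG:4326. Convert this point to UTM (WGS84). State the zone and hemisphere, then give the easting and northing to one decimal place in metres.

Longitude -0.0104° lies in the 6° band [-6°, 0°), giving zone 30; latitude is north of the equator, so 30N.
Zone 30 central meridian λ₀ = 6×30 − 183 = -3°; Δλ = +2.9896°.
Transverse Mercator on WGS84 with k₀ = 0.9996 gives E = 705563.684 m, N = 5756786.478 m.

Zone 30N: E 705563.7 m, N 5756786.5 m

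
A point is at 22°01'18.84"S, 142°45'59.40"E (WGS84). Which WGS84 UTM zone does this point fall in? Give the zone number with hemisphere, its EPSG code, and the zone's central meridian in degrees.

Zone 54S (EPSG:32754), central meridian 141°

UTM zone = ⌊(λ + 180)/6⌋ + 1; 142.7665° ∈ [138°, 144°) → zone 54.
Hemisphere: S (φ < 0).
Central meridian λ₀ = 6×54 − 183 = 141°.
EPSG code: 32754.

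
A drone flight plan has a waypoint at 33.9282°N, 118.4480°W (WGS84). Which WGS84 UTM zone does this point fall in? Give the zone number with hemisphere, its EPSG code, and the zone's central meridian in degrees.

UTM zone = ⌊(λ + 180)/6⌋ + 1; -118.4480° ∈ [-120°, -114°) → zone 11.
Hemisphere: N (φ ≥ 0).
Central meridian λ₀ = 6×11 − 183 = -117°.
EPSG code: 32611.

Zone 11N (EPSG:32611), central meridian -117°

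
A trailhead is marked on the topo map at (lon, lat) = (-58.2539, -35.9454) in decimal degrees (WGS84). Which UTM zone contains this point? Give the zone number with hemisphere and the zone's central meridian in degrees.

UTM zone = ⌊(λ + 180)/6⌋ + 1; -58.2539° ∈ [-60°, -54°) → zone 21.
Hemisphere: S (φ < 0).
Central meridian λ₀ = 6×21 − 183 = -57°.

Zone 21S, central meridian -57°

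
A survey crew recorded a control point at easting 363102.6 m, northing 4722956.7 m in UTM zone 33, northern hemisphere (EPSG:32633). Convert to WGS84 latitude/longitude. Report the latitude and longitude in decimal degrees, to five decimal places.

lat 42.64690°, lon 13.33000°

Zone 33N: λ₀ = 15°, k₀ = 0.9996, false easting 500000 m.
Meridian distance M = (N − FN)/k₀ = 4724846.6 m.
Inverse transverse Mercator on WGS84 gives φ = 42.64690022°, λ = 13.33000019°.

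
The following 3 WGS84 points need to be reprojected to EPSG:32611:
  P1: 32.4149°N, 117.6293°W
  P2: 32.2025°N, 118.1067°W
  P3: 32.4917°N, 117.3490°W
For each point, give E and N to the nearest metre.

P1: E 440828 m, N 3586600 m; P2: E 395694 m, N 3563419 m; P3: E 467212 m, N 3594993 m

UTM zone 11N: λ₀ = -117°, k₀ = 0.9996.
P1 (32.4149°, -117.6293°) → (440827.966, 3586599.932) m.
P2 (32.2025°, -118.1067°) → (395693.845, 3563418.529) m.
P3 (32.4917°, -117.3490°) → (467212.133, 3594992.691) m.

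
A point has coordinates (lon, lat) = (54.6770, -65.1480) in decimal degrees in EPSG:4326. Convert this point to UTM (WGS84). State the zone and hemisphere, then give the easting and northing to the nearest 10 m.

Longitude 54.6770° lies in the 6° band [54°, 60°), giving zone 40; latitude is south of the equator, so 40S.
Zone 40 central meridian λ₀ = 6×40 − 183 = 57°; Δλ = -2.3230°.
Transverse Mercator on WGS84 with k₀ = 0.9996 gives E = 391080.837 m, N = 2773047.036 m.

Zone 40S: E 391080 m, N 2773050 m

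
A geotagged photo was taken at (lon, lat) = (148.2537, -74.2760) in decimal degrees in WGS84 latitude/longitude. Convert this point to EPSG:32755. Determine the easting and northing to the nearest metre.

Zone 55 central meridian λ₀ = 6×55 − 183 = 147°; Δλ = +1.2537°.
Transverse Mercator on WGS84 with k₀ = 0.9996 gives E = 537921.700 m, N = 1756770.579 m.

E 537922 m, N 1756771 m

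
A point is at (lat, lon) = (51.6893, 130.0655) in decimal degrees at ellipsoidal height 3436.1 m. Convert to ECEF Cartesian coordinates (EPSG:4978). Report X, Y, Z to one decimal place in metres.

WGS84: a = 6378137 m, e² = 0.006694380; N(φ) = a/√(1−e²sin²φ) = 6391322.086 m.
X = (N+h)·cosφ·cosλ = -2551656.302 m; Y = (N+h)·cosφ·sinλ = 3033895.149 m; Z = (N(1−e²)+h)·sinφ = 4984142.437 m.

X -2551656.3 m, Y 3033895.1 m, Z 4984142.4 m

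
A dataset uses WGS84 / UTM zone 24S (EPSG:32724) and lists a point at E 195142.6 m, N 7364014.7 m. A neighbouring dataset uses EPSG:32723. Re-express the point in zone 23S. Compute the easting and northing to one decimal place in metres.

UTM 24S → geographic: φ = -23.80620021°, λ = -41.99190014°.
UTM 23S (λ₀ = -45°) forward: E = 806509.085 m, N = 7363979.760 m.

E 806509.1 m, N 7363979.8 m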